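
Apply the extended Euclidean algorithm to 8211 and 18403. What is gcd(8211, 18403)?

Euclidean algorithm:
18403 = 2×8211 + 1981
8211 = 4×1981 + 287
1981 = 6×287 + 259
287 = 1×259 + 28
259 = 9×28 + 7
28 = 4×7 + 0
gcd(8211, 18403) = 7.
Back-substituting:
7 = 259 − 9·28
7 = −9·287 + 10·259
7 = 10·1981 − 69·287
7 = −69·8211 + 286·1981
7 = 286·18403 − 641·8211
So 7 = (286)·18403 + (-641)·8211.

7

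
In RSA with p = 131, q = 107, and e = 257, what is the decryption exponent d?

φ(n) = (p−1)(q−1) = 130·106 = 13780.
Need d with 257·d ≡ 1 (mod 13780). Apply the extended Euclidean algorithm:
13780 = 53·257 + 159
257 = 1·159 + 98
159 = 1·98 + 61
98 = 1·61 + 37
61 = 1·37 + 24
37 = 1·24 + 13
24 = 1·13 + 11
13 = 1·11 + 2
11 = 5·2 + 1
2 = 2·1 + 0
Back-substitute:
1 = 11 − 5·2
1 = −5·13 + 6·11
1 = 6·24 − 11·13
1 = −11·37 + 17·24
1 = 17·61 − 28·37
1 = −28·98 + 45·61
1 = 45·159 − 73·98
1 = −73·257 + 118·159
1 = 118·13780 − 6327·257
So 257·(-6327) ≡ 1 (mod 13780), hence d ≡ -6327 ≡ 7453 (mod 13780).

7453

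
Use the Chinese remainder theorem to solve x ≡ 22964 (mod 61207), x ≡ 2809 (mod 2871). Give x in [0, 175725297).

Write x = 22964 + 61207·k. Then 61207·k ≡ 2809 − 22964 ≡ 2813 (mod 2871).
Need 61207⁻¹ mod 2871. Extended Euclid on (2871, 916):
2871 = 3·916 + 123
916 = 7·123 + 55
123 = 2·55 + 13
55 = 4·13 + 3
13 = 4·3 + 1
3 = 3·1 + 0
Back-substitute:
1 = 13 − 4·3
1 = −4·55 + 17·13
1 = 17·123 − 38·55
1 = −38·916 + 283·123
1 = 283·2871 − 887·916
61207⁻¹ ≡ 1984 (mod 2871), so k ≡ 1984·2813 ≡ 2639 (mod 2871).
x = 22964 + 61207·2639 = 161548237.

161548237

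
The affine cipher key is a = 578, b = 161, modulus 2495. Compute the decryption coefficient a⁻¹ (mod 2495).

Apply the Euclidean algorithm to 2495 and 578:
2495 = 4*578 + 183
578 = 3*183 + 29
183 = 6*29 + 9
29 = 3*9 + 2
9 = 4*2 + 1
2 = 2*1 + 0
The gcd is 1. Working backward:
1 = 9 − 4·2
1 = −4·29 + 13·9
1 = 13·183 − 82·29
1 = −82·578 + 259·183
1 = 259·2495 − 1118·578
So 578·(-1118) ≡ 1 (mod 2495), and -1118 ≡ 1377 (mod 2495).

1377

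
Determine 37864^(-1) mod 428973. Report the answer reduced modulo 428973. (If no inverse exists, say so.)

108886

gcd(428973, 37864) by repeated division:
428973 = 11·37864 + 12469
37864 = 3·12469 + 457
12469 = 27·457 + 130
457 = 3·130 + 67
130 = 1·67 + 63
67 = 1·63 + 4
63 = 15·4 + 3
4 = 1·3 + 1
3 = 3·1 + 0
gcd = 1, so the inverse exists. Back-substitute:
1 = 4 − 3
1 = −63 + 16·4
1 = 16·67 − 17·63
1 = −17·130 + 33·67
1 = 33·457 − 116·130
1 = −116·12469 + 3165·457
1 = 3165·37864 − 9611·12469
1 = −9611·428973 + 108886·37864
So 37864·108886 ≡ 1 (mod 428973).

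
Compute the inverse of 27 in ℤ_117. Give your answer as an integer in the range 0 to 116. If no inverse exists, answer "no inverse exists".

no inverse exists

Euclidean algorithm on 117, 27:
117 = 4*27 + 9
27 = 3*9 + 0
gcd(27, 117) = 9 ≠ 1, so 27 has no multiplicative inverse modulo 117.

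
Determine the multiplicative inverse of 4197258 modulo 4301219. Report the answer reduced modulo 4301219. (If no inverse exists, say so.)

no inverse exists

Euclidean algorithm on 4301219, 4197258:
4301219 = 1×4197258 + 103961
4197258 = 40×103961 + 38818
103961 = 2×38818 + 26325
38818 = 1×26325 + 12493
26325 = 2×12493 + 1339
12493 = 9×1339 + 442
1339 = 3×442 + 13
442 = 34×13 + 0
Since gcd = 13 > 1, 4197258 is not a unit mod 4301219.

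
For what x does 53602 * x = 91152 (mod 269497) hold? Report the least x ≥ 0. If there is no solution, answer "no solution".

58595

First find gcd(53602, 269497):
269497 = 5×53602 + 1487
53602 = 36×1487 + 70
1487 = 21×70 + 17
70 = 4×17 + 2
17 = 8×2 + 1
2 = 2×1 + 0
gcd = 1, so a unique solution mod 269497 exists.
Back-substitute for the Bézout coefficients:
1 = 17 − 8·2
1 = −8·70 + 33·17
1 = 33·1487 − 701·70
1 = −701·53602 + 25269·1487
1 = 25269·269497 − 127046·53602
So 53602·(-127046) ≡ 1 (mod 269497), giving 53602⁻¹ ≡ 142451.
x ≡ 53602⁻¹·91152 ≡ 142451·91152 ≡ 58595 (mod 269497).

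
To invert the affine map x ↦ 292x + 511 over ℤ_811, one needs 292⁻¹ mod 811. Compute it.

Apply the Euclidean algorithm to 811 and 292:
811 = 2×292 + 227
292 = 1×227 + 65
227 = 3×65 + 32
65 = 2×32 + 1
32 = 32×1 + 0
Since gcd(292, 811) = 1, back-substitute to write 1 as a combination:
1 = 65 − 2·32
1 = −2·227 + 7·65
1 = 7·292 − 9·227
1 = −9·811 + 25·292
So 292·25 ≡ 1 (mod 811).

25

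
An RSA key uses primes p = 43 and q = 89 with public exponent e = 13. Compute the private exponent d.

φ(n) = (p−1)(q−1) = 42·88 = 3696.
Need d with 13·d ≡ 1 (mod 3696). Apply the extended Euclidean algorithm:
3696 = 284·13 + 4
13 = 3·4 + 1
4 = 4·1 + 0
Back-substitute:
1 = 13 − 3·4
1 = −3·3696 + 853·13
So 13·853 ≡ 1 (mod 3696), hence d = 853.

853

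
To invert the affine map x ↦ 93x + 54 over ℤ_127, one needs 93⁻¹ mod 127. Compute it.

Run Euclid on (127, 93):
127 = 1×93 + 34
93 = 2×34 + 25
34 = 1×25 + 9
25 = 2×9 + 7
9 = 1×7 + 2
7 = 3×2 + 1
2 = 2×1 + 0
Since gcd(93, 127) = 1, back-substitute to write 1 as a combination:
1 = 7 − 3·2
1 = −3·9 + 4·7
1 = 4·25 − 11·9
1 = −11·34 + 15·25
1 = 15·93 − 41·34
1 = −41·127 + 56·93
So 93·56 ≡ 1 (mod 127).

56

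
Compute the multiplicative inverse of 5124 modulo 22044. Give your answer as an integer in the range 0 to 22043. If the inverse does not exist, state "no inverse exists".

Compute gcd(5124, 22044):
22044 = 4·5124 + 1548
5124 = 3·1548 + 480
1548 = 3·480 + 108
480 = 4·108 + 48
108 = 2·48 + 12
48 = 4·12 + 0
Since gcd = 12 > 1, 5124 is not a unit mod 22044.

no inverse exists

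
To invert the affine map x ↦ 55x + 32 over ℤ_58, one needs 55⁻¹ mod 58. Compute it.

Apply the Euclidean algorithm to 58 and 55:
58 = 1*55 + 3
55 = 18*3 + 1
3 = 3*1 + 0
gcd = 1, so the inverse exists. Back-substitute:
1 = 55 − 18·3
1 = −18·58 + 19·55
So 55·19 ≡ 1 (mod 58).

19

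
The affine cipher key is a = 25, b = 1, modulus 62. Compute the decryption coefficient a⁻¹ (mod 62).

Apply the Euclidean algorithm to 62 and 25:
62 = 2·25 + 12
25 = 2·12 + 1
12 = 12·1 + 0
The gcd is 1. Working backward:
1 = 25 − 2·12
1 = −2·62 + 5·25
So 25·5 ≡ 1 (mod 62).

5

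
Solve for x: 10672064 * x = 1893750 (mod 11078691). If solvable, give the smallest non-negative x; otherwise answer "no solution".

no solution

gcd(10672064, 11078691):
11078691 = 1×10672064 + 406627
10672064 = 26×406627 + 99762
406627 = 4×99762 + 7579
99762 = 13×7579 + 1235
7579 = 6×1235 + 169
1235 = 7×169 + 52
169 = 3×52 + 13
52 = 4×13 + 0
gcd = 13, but 13 ∤ 1893750, so the congruence has no solution.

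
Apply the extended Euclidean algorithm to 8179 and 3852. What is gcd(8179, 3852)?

Euclidean algorithm:
8179 = 2×3852 + 475
3852 = 8×475 + 52
475 = 9×52 + 7
52 = 7×7 + 3
7 = 2×3 + 1
3 = 3×1 + 0
gcd(8179, 3852) = 1.
Working backward:
1 = 7 − 2·3
1 = −2·52 + 15·7
1 = 15·475 − 137·52
1 = −137·3852 + 1111·475
1 = 1111·8179 − 2359·3852
So 1 = (1111)·8179 + (-2359)·3852.

1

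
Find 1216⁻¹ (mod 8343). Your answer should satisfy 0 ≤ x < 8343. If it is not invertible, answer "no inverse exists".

Apply the Euclidean algorithm to 8343 and 1216:
8343 = 6×1216 + 1047
1216 = 1×1047 + 169
1047 = 6×169 + 33
169 = 5×33 + 4
33 = 8×4 + 1
4 = 4×1 + 0
The gcd is 1. Working backward:
1 = 33 − 8·4
1 = −8·169 + 41·33
1 = 41·1047 − 254·169
1 = −254·1216 + 295·1047
1 = 295·8343 − 2024·1216
So 1216·(-2024) ≡ 1 (mod 8343), and -2024 ≡ 6319 (mod 8343).

6319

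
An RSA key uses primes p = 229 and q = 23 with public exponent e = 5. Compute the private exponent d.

4013

φ(n) = (p−1)(q−1) = 228·22 = 5016.
Need d with 5·d ≡ 1 (mod 5016). Apply the extended Euclidean algorithm:
5016 = 1003·5 + 1
5 = 5·1 + 0
Back-substitute:
1 = 5016 − 1003·5
So 5·(-1003) ≡ 1 (mod 5016), hence d ≡ -1003 ≡ 4013 (mod 5016).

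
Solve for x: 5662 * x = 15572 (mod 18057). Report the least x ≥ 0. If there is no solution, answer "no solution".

12281

First find gcd(5662, 18057):
18057 = 3×5662 + 1071
5662 = 5×1071 + 307
1071 = 3×307 + 150
307 = 2×150 + 7
150 = 21×7 + 3
7 = 2×3 + 1
3 = 3×1 + 0
gcd = 1, so a unique solution mod 18057 exists.
Back-substitute for the Bézout coefficients:
1 = 7 − 2·3
1 = −2·150 + 43·7
1 = 43·307 − 88·150
1 = −88·1071 + 307·307
1 = 307·5662 − 1623·1071
1 = −1623·18057 + 5176·5662
So 5662·(5176) ≡ 1 (mod 18057), giving 5662⁻¹ ≡ 5176.
x ≡ 5662⁻¹·15572 ≡ 5176·15572 ≡ 12281 (mod 18057).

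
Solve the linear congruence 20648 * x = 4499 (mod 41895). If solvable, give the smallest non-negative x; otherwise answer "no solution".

14323

First find gcd(20648, 41895):
41895 = 2·20648 + 599
20648 = 34·599 + 282
599 = 2·282 + 35
282 = 8·35 + 2
35 = 17·2 + 1
2 = 2·1 + 0
gcd = 1, so a unique solution mod 41895 exists.
Back-substitute for the Bézout coefficients:
1 = 35 − 17·2
1 = −17·282 + 137·35
1 = 137·599 − 291·282
1 = −291·20648 + 10031·599
1 = 10031·41895 − 20353·20648
So 20648·(-20353) ≡ 1 (mod 41895), giving 20648⁻¹ ≡ 21542.
x ≡ 20648⁻¹·4499 ≡ 21542·4499 ≡ 14323 (mod 41895).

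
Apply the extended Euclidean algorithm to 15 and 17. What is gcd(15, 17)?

1

Repeated division:
17 = 1*15 + 2
15 = 7*2 + 1
2 = 2*1 + 0
gcd(15, 17) = 1.
Back-substituting:
1 = 15 − 7·2
1 = −7·17 + 8·15
So 1 = (-7)·17 + (8)·15.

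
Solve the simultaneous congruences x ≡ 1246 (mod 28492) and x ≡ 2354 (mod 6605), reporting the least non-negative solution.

Write x = 1246 + 28492·k. Then 28492·k ≡ 2354 − 1246 ≡ 1108 (mod 6605).
Need 28492⁻¹ mod 6605. Extended Euclid on (6605, 2072):
6605 = 3×2072 + 389
2072 = 5×389 + 127
389 = 3×127 + 8
127 = 15×8 + 7
8 = 1×7 + 1
7 = 7×1 + 0
Back-substitute:
1 = 8 − 7
1 = −127 + 16·8
1 = 16·389 − 49·127
1 = −49·2072 + 261·389
1 = 261·6605 − 832·2072
28492⁻¹ ≡ 5773 (mod 6605), so k ≡ 5773·1108 ≡ 2844 (mod 6605).
x = 1246 + 28492·2844 = 81032494.

81032494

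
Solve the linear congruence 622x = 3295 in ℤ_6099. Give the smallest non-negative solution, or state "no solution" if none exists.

5212

First find gcd(622, 6099):
6099 = 9·622 + 501
622 = 1·501 + 121
501 = 4·121 + 17
121 = 7·17 + 2
17 = 8·2 + 1
2 = 2·1 + 0
gcd = 1, so a unique solution mod 6099 exists.
Back-substitute for the Bézout coefficients:
1 = 17 − 8·2
1 = −8·121 + 57·17
1 = 57·501 − 236·121
1 = −236·622 + 293·501
1 = 293·6099 − 2873·622
So 622·(-2873) ≡ 1 (mod 6099), giving 622⁻¹ ≡ 3226.
x ≡ 622⁻¹·3295 ≡ 3226·3295 ≡ 5212 (mod 6099).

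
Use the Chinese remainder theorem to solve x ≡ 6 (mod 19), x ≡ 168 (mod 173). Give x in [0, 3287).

2590

Write x = 6 + 19·k. Then 19·k ≡ 168 − 6 ≡ 162 (mod 173).
Need 19⁻¹ mod 173. Extended Euclid on (173, 19):
173 = 9*19 + 2
19 = 9*2 + 1
2 = 2*1 + 0
Back-substitute:
1 = 19 − 9·2
1 = −9·173 + 82·19
19⁻¹ ≡ 82 (mod 173), so k ≡ 82·162 ≡ 136 (mod 173).
x = 6 + 19·136 = 2590.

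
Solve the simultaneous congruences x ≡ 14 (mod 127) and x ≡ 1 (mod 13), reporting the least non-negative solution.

Write x = 14 + 127·k. Then 127·k ≡ 1 − 14 ≡ 0 (mod 13).
Need 127⁻¹ mod 13. Extended Euclid on (13, 10):
13 = 1*10 + 3
10 = 3*3 + 1
3 = 3*1 + 0
Back-substitute:
1 = 10 − 3·3
1 = −3·13 + 4·10
127⁻¹ ≡ 4 (mod 13), so k ≡ 4·0 ≡ 0 (mod 13).
x = 14 + 127·0 = 14.

14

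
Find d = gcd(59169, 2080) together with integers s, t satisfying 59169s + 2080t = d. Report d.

Apply Euclid's algorithm to 59169 and 2080:
59169 = 28·2080 + 929
2080 = 2·929 + 222
929 = 4·222 + 41
222 = 5·41 + 17
41 = 2·17 + 7
17 = 2·7 + 3
7 = 2·3 + 1
3 = 3·1 + 0
gcd(59169, 2080) = 1.
Back-substituting:
1 = 7 − 2·3
1 = −2·17 + 5·7
1 = 5·41 − 12·17
1 = −12·222 + 65·41
1 = 65·929 − 272·222
1 = −272·2080 + 609·929
1 = 609·59169 − 17324·2080
So 1 = (609)·59169 + (-17324)·2080.

1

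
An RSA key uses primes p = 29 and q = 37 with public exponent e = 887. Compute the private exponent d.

983

φ(n) = (p−1)(q−1) = 28·36 = 1008.
Need d with 887·d ≡ 1 (mod 1008). Apply the extended Euclidean algorithm:
1008 = 1·887 + 121
887 = 7·121 + 40
121 = 3·40 + 1
40 = 40·1 + 0
Back-substitute:
1 = 121 − 3·40
1 = −3·887 + 22·121
1 = 22·1008 − 25·887
So 887·(-25) ≡ 1 (mod 1008), hence d ≡ -25 ≡ 983 (mod 1008).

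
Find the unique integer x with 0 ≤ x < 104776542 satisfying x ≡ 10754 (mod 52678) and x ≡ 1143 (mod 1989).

Write x = 10754 + 52678·k. Then 52678·k ≡ 1143 − 10754 ≡ 334 (mod 1989).
Need 52678⁻¹ mod 1989. Extended Euclid on (1989, 964):
1989 = 2×964 + 61
964 = 15×61 + 49
61 = 1×49 + 12
49 = 4×12 + 1
12 = 12×1 + 0
Back-substitute:
1 = 49 − 4·12
1 = −4·61 + 5·49
1 = 5·964 − 79·61
1 = −79·1989 + 163·964
52678⁻¹ ≡ 163 (mod 1989), so k ≡ 163·334 ≡ 739 (mod 1989).
x = 10754 + 52678·739 = 38939796.

38939796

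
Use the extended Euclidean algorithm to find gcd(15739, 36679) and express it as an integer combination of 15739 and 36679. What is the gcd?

1

Euclidean algorithm:
36679 = 2·15739 + 5201
15739 = 3·5201 + 136
5201 = 38·136 + 33
136 = 4·33 + 4
33 = 8·4 + 1
4 = 4·1 + 0
gcd(15739, 36679) = 1.
Express as a combination:
1 = 33 − 8·4
1 = −8·136 + 33·33
1 = 33·5201 − 1262·136
1 = −1262·15739 + 3819·5201
1 = 3819·36679 − 8900·15739
So 1 = (3819)·36679 + (-8900)·15739.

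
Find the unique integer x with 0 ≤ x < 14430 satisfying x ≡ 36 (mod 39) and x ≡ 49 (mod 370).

9669

Write x = 36 + 39·k. Then 39·k ≡ 49 − 36 ≡ 13 (mod 370).
Need 39⁻¹ mod 370. Extended Euclid on (370, 39):
370 = 9×39 + 19
39 = 2×19 + 1
19 = 19×1 + 0
Back-substitute:
1 = 39 − 2·19
1 = −2·370 + 19·39
39⁻¹ ≡ 19 (mod 370), so k ≡ 19·13 ≡ 247 (mod 370).
x = 36 + 39·247 = 9669.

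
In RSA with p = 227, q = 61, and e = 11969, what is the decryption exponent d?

929

φ(n) = (p−1)(q−1) = 226·60 = 13560.
Need d with 11969·d ≡ 1 (mod 13560). Apply the extended Euclidean algorithm:
13560 = 1*11969 + 1591
11969 = 7*1591 + 832
1591 = 1*832 + 759
832 = 1*759 + 73
759 = 10*73 + 29
73 = 2*29 + 15
29 = 1*15 + 14
15 = 1*14 + 1
14 = 14*1 + 0
Back-substitute:
1 = 15 − 14
1 = −29 + 2·15
1 = 2·73 − 5·29
1 = −5·759 + 52·73
1 = 52·832 − 57·759
1 = −57·1591 + 109·832
1 = 109·11969 − 820·1591
1 = −820·13560 + 929·11969
So 11969·929 ≡ 1 (mod 13560), hence d = 929.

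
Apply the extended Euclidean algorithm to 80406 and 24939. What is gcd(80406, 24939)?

Euclidean algorithm:
80406 = 3·24939 + 5589
24939 = 4·5589 + 2583
5589 = 2·2583 + 423
2583 = 6·423 + 45
423 = 9·45 + 18
45 = 2·18 + 9
18 = 2·9 + 0
gcd(80406, 24939) = 9.
Working backward:
9 = 45 − 2·18
9 = −2·423 + 19·45
9 = 19·2583 − 116·423
9 = −116·5589 + 251·2583
9 = 251·24939 − 1120·5589
9 = −1120·80406 + 3611·24939
So 9 = (-1120)·80406 + (3611)·24939.

9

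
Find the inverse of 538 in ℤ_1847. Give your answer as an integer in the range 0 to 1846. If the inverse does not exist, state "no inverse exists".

gcd(1847, 538) by repeated division:
1847 = 3*538 + 233
538 = 2*233 + 72
233 = 3*72 + 17
72 = 4*17 + 4
17 = 4*4 + 1
4 = 4*1 + 0
The gcd is 1. Working backward:
1 = 17 − 4·4
1 = −4·72 + 17·17
1 = 17·233 − 55·72
1 = −55·538 + 127·233
1 = 127·1847 − 436·538
Hence 538⁻¹ ≡ -436 ≡ 1411 (mod 1847).

1411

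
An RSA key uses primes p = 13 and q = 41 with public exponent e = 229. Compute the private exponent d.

φ(n) = (p−1)(q−1) = 12·40 = 480.
Need d with 229·d ≡ 1 (mod 480). Apply the extended Euclidean algorithm:
480 = 2*229 + 22
229 = 10*22 + 9
22 = 2*9 + 4
9 = 2*4 + 1
4 = 4*1 + 0
Back-substitute:
1 = 9 − 2·4
1 = −2·22 + 5·9
1 = 5·229 − 52·22
1 = −52·480 + 109·229
So 229·109 ≡ 1 (mod 480), hence d = 109.

109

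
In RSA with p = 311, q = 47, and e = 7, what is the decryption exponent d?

12223

φ(n) = (p−1)(q−1) = 310·46 = 14260.
Need d with 7·d ≡ 1 (mod 14260). Apply the extended Euclidean algorithm:
14260 = 2037·7 + 1
7 = 7·1 + 0
Back-substitute:
1 = 14260 − 2037·7
So 7·(-2037) ≡ 1 (mod 14260), hence d ≡ -2037 ≡ 12223 (mod 14260).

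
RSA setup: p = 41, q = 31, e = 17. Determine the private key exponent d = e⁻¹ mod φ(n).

353

φ(n) = (p−1)(q−1) = 40·30 = 1200.
Need d with 17·d ≡ 1 (mod 1200). Apply the extended Euclidean algorithm:
1200 = 70×17 + 10
17 = 1×10 + 7
10 = 1×7 + 3
7 = 2×3 + 1
3 = 3×1 + 0
Back-substitute:
1 = 7 − 2·3
1 = −2·10 + 3·7
1 = 3·17 − 5·10
1 = −5·1200 + 353·17
So 17·353 ≡ 1 (mod 1200), hence d = 353.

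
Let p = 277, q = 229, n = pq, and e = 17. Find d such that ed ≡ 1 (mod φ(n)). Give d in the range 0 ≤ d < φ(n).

11105

φ(n) = (p−1)(q−1) = 276·228 = 62928.
Need d with 17·d ≡ 1 (mod 62928). Apply the extended Euclidean algorithm:
62928 = 3701*17 + 11
17 = 1*11 + 6
11 = 1*6 + 5
6 = 1*5 + 1
5 = 5*1 + 0
Back-substitute:
1 = 6 − 5
1 = −11 + 2·6
1 = 2·17 − 3·11
1 = −3·62928 + 11105·17
So 17·11105 ≡ 1 (mod 62928), hence d = 11105.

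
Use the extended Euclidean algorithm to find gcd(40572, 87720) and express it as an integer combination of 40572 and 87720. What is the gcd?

12

Apply Euclid's algorithm to 87720 and 40572:
87720 = 2·40572 + 6576
40572 = 6·6576 + 1116
6576 = 5·1116 + 996
1116 = 1·996 + 120
996 = 8·120 + 36
120 = 3·36 + 12
36 = 3·12 + 0
gcd(40572, 87720) = 12.
Express as a combination:
12 = 120 − 3·36
12 = −3·996 + 25·120
12 = 25·1116 − 28·996
12 = −28·6576 + 165·1116
12 = 165·40572 − 1018·6576
12 = −1018·87720 + 2201·40572
So 12 = (-1018)·87720 + (2201)·40572.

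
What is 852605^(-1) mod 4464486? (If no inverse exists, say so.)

no inverse exists

Euclidean algorithm on 4464486, 852605:
4464486 = 5·852605 + 201461
852605 = 4·201461 + 46761
201461 = 4·46761 + 14417
46761 = 3·14417 + 3510
14417 = 4·3510 + 377
3510 = 9·377 + 117
377 = 3·117 + 26
117 = 4·26 + 13
26 = 2·13 + 0
gcd(852605, 4464486) = 13 ≠ 1, so 852605 has no multiplicative inverse modulo 4464486.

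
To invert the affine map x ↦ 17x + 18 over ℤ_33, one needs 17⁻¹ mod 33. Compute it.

Extended Euclidean algorithm:
33 = 1*17 + 16
17 = 1*16 + 1
16 = 16*1 + 0
The gcd is 1. Working backward:
1 = 17 − 16
1 = −33 + 2·17
So 17·2 ≡ 1 (mod 33).

2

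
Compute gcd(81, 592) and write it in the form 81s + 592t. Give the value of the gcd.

1

Repeated division:
592 = 7×81 + 25
81 = 3×25 + 6
25 = 4×6 + 1
6 = 6×1 + 0
gcd(81, 592) = 1.
Express as a combination:
1 = 25 − 4·6
1 = −4·81 + 13·25
1 = 13·592 − 95·81
So 1 = (13)·592 + (-95)·81.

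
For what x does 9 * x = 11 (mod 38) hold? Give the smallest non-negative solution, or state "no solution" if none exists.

First find gcd(9, 38):
38 = 4×9 + 2
9 = 4×2 + 1
2 = 2×1 + 0
gcd = 1, so a unique solution mod 38 exists.
Back-substitute for the Bézout coefficients:
1 = 9 − 4·2
1 = −4·38 + 17·9
So 9·(17) ≡ 1 (mod 38), giving 9⁻¹ ≡ 17.
x ≡ 9⁻¹·11 ≡ 17·11 ≡ 35 (mod 38).

35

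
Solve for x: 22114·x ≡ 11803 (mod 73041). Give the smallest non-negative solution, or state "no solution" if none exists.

55645

First find gcd(22114, 73041):
73041 = 3×22114 + 6699
22114 = 3×6699 + 2017
6699 = 3×2017 + 648
2017 = 3×648 + 73
648 = 8×73 + 64
73 = 1×64 + 9
64 = 7×9 + 1
9 = 9×1 + 0
gcd = 1, so a unique solution mod 73041 exists.
Back-substitute for the Bézout coefficients:
1 = 64 − 7·9
1 = −7·73 + 8·64
1 = 8·648 − 71·73
1 = −71·2017 + 221·648
1 = 221·6699 − 734·2017
1 = −734·22114 + 2423·6699
1 = 2423·73041 − 8003·22114
So 22114·(-8003) ≡ 1 (mod 73041), giving 22114⁻¹ ≡ 65038.
x ≡ 22114⁻¹·11803 ≡ 65038·11803 ≡ 55645 (mod 73041).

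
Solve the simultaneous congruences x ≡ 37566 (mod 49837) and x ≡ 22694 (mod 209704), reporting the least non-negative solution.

5736475614

Write x = 37566 + 49837·k. Then 49837·k ≡ 22694 − 37566 ≡ 194832 (mod 209704).
Need 49837⁻¹ mod 209704. Extended Euclid on (209704, 49837):
209704 = 4*49837 + 10356
49837 = 4*10356 + 8413
10356 = 1*8413 + 1943
8413 = 4*1943 + 641
1943 = 3*641 + 20
641 = 32*20 + 1
20 = 20*1 + 0
Back-substitute:
1 = 641 − 32·20
1 = −32·1943 + 97·641
1 = 97·8413 − 420·1943
1 = −420·10356 + 517·8413
1 = 517·49837 − 2488·10356
1 = −2488·209704 + 10469·49837
49837⁻¹ ≡ 10469 (mod 209704), so k ≡ 10469·194832 ≡ 115104 (mod 209704).
x = 37566 + 49837·115104 = 5736475614.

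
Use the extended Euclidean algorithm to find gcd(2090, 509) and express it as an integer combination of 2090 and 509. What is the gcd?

Euclidean algorithm:
2090 = 4·509 + 54
509 = 9·54 + 23
54 = 2·23 + 8
23 = 2·8 + 7
8 = 1·7 + 1
7 = 7·1 + 0
gcd(2090, 509) = 1.
Back-substituting:
1 = 8 − 7
1 = −23 + 3·8
1 = 3·54 − 7·23
1 = −7·509 + 66·54
1 = 66·2090 − 271·509
So 1 = (66)·2090 + (-271)·509.

1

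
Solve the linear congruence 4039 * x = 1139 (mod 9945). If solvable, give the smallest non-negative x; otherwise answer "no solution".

First find gcd(4039, 9945):
9945 = 2·4039 + 1867
4039 = 2·1867 + 305
1867 = 6·305 + 37
305 = 8·37 + 9
37 = 4·9 + 1
9 = 9·1 + 0
gcd = 1, so a unique solution mod 9945 exists.
Back-substitute for the Bézout coefficients:
1 = 37 − 4·9
1 = −4·305 + 33·37
1 = 33·1867 − 202·305
1 = −202·4039 + 437·1867
1 = 437·9945 − 1076·4039
So 4039·(-1076) ≡ 1 (mod 9945), giving 4039⁻¹ ≡ 8869.
x ≡ 4039⁻¹·1139 ≡ 8869·1139 ≡ 7616 (mod 9945).

7616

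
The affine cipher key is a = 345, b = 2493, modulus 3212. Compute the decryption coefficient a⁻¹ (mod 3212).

Extended Euclidean algorithm:
3212 = 9×345 + 107
345 = 3×107 + 24
107 = 4×24 + 11
24 = 2×11 + 2
11 = 5×2 + 1
2 = 2×1 + 0
gcd = 1, so the inverse exists. Back-substitute:
1 = 11 − 5·2
1 = −5·24 + 11·11
1 = 11·107 − 49·24
1 = −49·345 + 158·107
1 = 158·3212 − 1471·345
Hence 345⁻¹ ≡ -1471 ≡ 1741 (mod 3212).

1741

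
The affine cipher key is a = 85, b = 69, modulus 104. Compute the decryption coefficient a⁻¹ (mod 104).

93

gcd(104, 85) by repeated division:
104 = 1*85 + 19
85 = 4*19 + 9
19 = 2*9 + 1
9 = 9*1 + 0
Since gcd(85, 104) = 1, back-substitute to write 1 as a combination:
1 = 19 − 2·9
1 = −2·85 + 9·19
1 = 9·104 − 11·85
Hence 85⁻¹ ≡ -11 ≡ 93 (mod 104).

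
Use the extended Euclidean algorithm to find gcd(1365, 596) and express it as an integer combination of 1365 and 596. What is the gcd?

Apply Euclid's algorithm to 1365 and 596:
1365 = 2*596 + 173
596 = 3*173 + 77
173 = 2*77 + 19
77 = 4*19 + 1
19 = 19*1 + 0
gcd(1365, 596) = 1.
Working backward:
1 = 77 − 4·19
1 = −4·173 + 9·77
1 = 9·596 − 31·173
1 = −31·1365 + 71·596
So 1 = (-31)·1365 + (71)·596.

1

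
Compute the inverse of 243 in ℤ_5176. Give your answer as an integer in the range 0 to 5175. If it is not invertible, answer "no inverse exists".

Apply the Euclidean algorithm to 5176 and 243:
5176 = 21*243 + 73
243 = 3*73 + 24
73 = 3*24 + 1
24 = 24*1 + 0
Since gcd(243, 5176) = 1, back-substitute to write 1 as a combination:
1 = 73 − 3·24
1 = −3·243 + 10·73
1 = 10·5176 − 213·243
Hence 243⁻¹ ≡ -213 ≡ 4963 (mod 5176).

4963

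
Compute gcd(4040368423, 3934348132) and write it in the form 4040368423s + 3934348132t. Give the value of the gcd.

Apply Euclid's algorithm to 4040368423 and 3934348132:
4040368423 = 1×3934348132 + 106020291
3934348132 = 37×106020291 + 11597365
106020291 = 9×11597365 + 1644006
11597365 = 7×1644006 + 89323
1644006 = 18×89323 + 36192
89323 = 2×36192 + 16939
36192 = 2×16939 + 2314
16939 = 7×2314 + 741
2314 = 3×741 + 91
741 = 8×91 + 13
91 = 7×13 + 0
gcd(4040368423, 3934348132) = 13.
Working backward:
13 = 741 − 8·91
13 = −8·2314 + 25·741
13 = 25·16939 − 183·2314
13 = −183·36192 + 391·16939
13 = 391·89323 − 965·36192
13 = −965·1644006 + 17761·89323
13 = 17761·11597365 − 125292·1644006
13 = −125292·106020291 + 1145389·11597365
13 = 1145389·3934348132 − 42504685·106020291
13 = −42504685·4040368423 + 43650074·3934348132
So 13 = (-42504685)·4040368423 + (43650074)·3934348132.

13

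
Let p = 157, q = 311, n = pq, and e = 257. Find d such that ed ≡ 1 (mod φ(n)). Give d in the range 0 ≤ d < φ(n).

φ(n) = (p−1)(q−1) = 156·310 = 48360.
Need d with 257·d ≡ 1 (mod 48360). Apply the extended Euclidean algorithm:
48360 = 188*257 + 44
257 = 5*44 + 37
44 = 1*37 + 7
37 = 5*7 + 2
7 = 3*2 + 1
2 = 2*1 + 0
Back-substitute:
1 = 7 − 3·2
1 = −3·37 + 16·7
1 = 16·44 − 19·37
1 = −19·257 + 111·44
1 = 111·48360 − 20887·257
So 257·(-20887) ≡ 1 (mod 48360), hence d ≡ -20887 ≡ 27473 (mod 48360).

27473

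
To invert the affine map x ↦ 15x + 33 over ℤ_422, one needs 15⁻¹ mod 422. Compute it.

Apply the Euclidean algorithm to 422 and 15:
422 = 28·15 + 2
15 = 7·2 + 1
2 = 2·1 + 0
Since gcd(15, 422) = 1, back-substitute to write 1 as a combination:
1 = 15 − 7·2
1 = −7·422 + 197·15
So 15·197 ≡ 1 (mod 422).

197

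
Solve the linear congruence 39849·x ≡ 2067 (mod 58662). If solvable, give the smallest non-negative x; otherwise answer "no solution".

First find gcd(39849, 58662):
58662 = 1·39849 + 18813
39849 = 2·18813 + 2223
18813 = 8·2223 + 1029
2223 = 2·1029 + 165
1029 = 6·165 + 39
165 = 4·39 + 9
39 = 4·9 + 3
9 = 3·3 + 0
gcd = 3 and 3 | 2067, so solutions exist. Divide through by 3: 13283x ≡ 689 (mod 19554).
Now find 13283⁻¹ mod 19554:
19554 = 1·13283 + 6271
13283 = 2·6271 + 741
6271 = 8·741 + 343
741 = 2·343 + 55
343 = 6·55 + 13
55 = 4·13 + 3
13 = 4·3 + 1
3 = 3·1 + 0
Back-substitute:
1 = 13 − 4·3
1 = −4·55 + 17·13
1 = 17·343 − 106·55
1 = −106·741 + 229·343
1 = 229·6271 − 1938·741
1 = −1938·13283 + 4105·6271
1 = 4105·19554 − 6043·13283
So 13283·(-6043) ≡ 1 (mod 19554), i.e. 13283⁻¹ ≡ 13511.
Then x ≡ 13511·689 ≡ 1375 (mod 19554); the smallest non-negative solution is x = 1375.

1375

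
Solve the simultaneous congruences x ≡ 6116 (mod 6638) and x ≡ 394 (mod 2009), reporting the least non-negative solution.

2017430

Write x = 6116 + 6638·k. Then 6638·k ≡ 394 − 6116 ≡ 305 (mod 2009).
Need 6638⁻¹ mod 2009. Extended Euclid on (2009, 611):
2009 = 3*611 + 176
611 = 3*176 + 83
176 = 2*83 + 10
83 = 8*10 + 3
10 = 3*3 + 1
3 = 3*1 + 0
Back-substitute:
1 = 10 − 3·3
1 = −3·83 + 25·10
1 = 25·176 − 53·83
1 = −53·611 + 184·176
1 = 184·2009 − 605·611
6638⁻¹ ≡ 1404 (mod 2009), so k ≡ 1404·305 ≡ 303 (mod 2009).
x = 6116 + 6638·303 = 2017430.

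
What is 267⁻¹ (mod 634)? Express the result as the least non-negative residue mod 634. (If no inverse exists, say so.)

Run Euclid on (634, 267):
634 = 2×267 + 100
267 = 2×100 + 67
100 = 1×67 + 33
67 = 2×33 + 1
33 = 33×1 + 0
The gcd is 1. Working backward:
1 = 67 − 2·33
1 = −2·100 + 3·67
1 = 3·267 − 8·100
1 = −8·634 + 19·267
So 267·19 ≡ 1 (mod 634).

19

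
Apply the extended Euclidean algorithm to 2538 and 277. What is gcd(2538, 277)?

1

Apply Euclid's algorithm to 2538 and 277:
2538 = 9×277 + 45
277 = 6×45 + 7
45 = 6×7 + 3
7 = 2×3 + 1
3 = 3×1 + 0
gcd(2538, 277) = 1.
Working backward:
1 = 7 − 2·3
1 = −2·45 + 13·7
1 = 13·277 − 80·45
1 = −80·2538 + 733·277
So 1 = (-80)·2538 + (733)·277.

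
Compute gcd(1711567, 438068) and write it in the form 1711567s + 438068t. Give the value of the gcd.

Euclidean algorithm:
1711567 = 3*438068 + 397363
438068 = 1*397363 + 40705
397363 = 9*40705 + 31018
40705 = 1*31018 + 9687
31018 = 3*9687 + 1957
9687 = 4*1957 + 1859
1957 = 1*1859 + 98
1859 = 18*98 + 95
98 = 1*95 + 3
95 = 31*3 + 2
3 = 1*2 + 1
2 = 2*1 + 0
gcd(1711567, 438068) = 1.
Back-substituting:
1 = 3 − 2
1 = −95 + 32·3
1 = 32·98 − 33·95
1 = −33·1859 + 626·98
1 = 626·1957 − 659·1859
1 = −659·9687 + 3262·1957
1 = 3262·31018 − 10445·9687
1 = −10445·40705 + 13707·31018
1 = 13707·397363 − 133808·40705
1 = −133808·438068 + 147515·397363
1 = 147515·1711567 − 576353·438068
So 1 = (147515)·1711567 + (-576353)·438068.

1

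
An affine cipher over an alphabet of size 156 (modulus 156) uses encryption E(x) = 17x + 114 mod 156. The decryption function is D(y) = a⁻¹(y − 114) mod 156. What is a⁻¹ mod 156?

101

gcd(156, 17) by repeated division:
156 = 9*17 + 3
17 = 5*3 + 2
3 = 1*2 + 1
2 = 2*1 + 0
Since gcd(17, 156) = 1, back-substitute to write 1 as a combination:
1 = 3 − 2
1 = −17 + 6·3
1 = 6·156 − 55·17
So 17·(-55) ≡ 1 (mod 156), and -55 ≡ 101 (mod 156).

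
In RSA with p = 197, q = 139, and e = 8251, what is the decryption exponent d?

8851

φ(n) = (p−1)(q−1) = 196·138 = 27048.
Need d with 8251·d ≡ 1 (mod 27048). Apply the extended Euclidean algorithm:
27048 = 3×8251 + 2295
8251 = 3×2295 + 1366
2295 = 1×1366 + 929
1366 = 1×929 + 437
929 = 2×437 + 55
437 = 7×55 + 52
55 = 1×52 + 3
52 = 17×3 + 1
3 = 3×1 + 0
Back-substitute:
1 = 52 − 17·3
1 = −17·55 + 18·52
1 = 18·437 − 143·55
1 = −143·929 + 304·437
1 = 304·1366 − 447·929
1 = −447·2295 + 751·1366
1 = 751·8251 − 2700·2295
1 = −2700·27048 + 8851·8251
So 8251·8851 ≡ 1 (mod 27048), hence d = 8851.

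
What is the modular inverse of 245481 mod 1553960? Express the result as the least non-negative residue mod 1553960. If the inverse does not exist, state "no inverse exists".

gcd(1553960, 245481) by repeated division:
1553960 = 6*245481 + 81074
245481 = 3*81074 + 2259
81074 = 35*2259 + 2009
2259 = 1*2009 + 250
2009 = 8*250 + 9
250 = 27*9 + 7
9 = 1*7 + 2
7 = 3*2 + 1
2 = 2*1 + 0
Since gcd(245481, 1553960) = 1, back-substitute to write 1 as a combination:
1 = 7 − 3·2
1 = −3·9 + 4·7
1 = 4·250 − 111·9
1 = −111·2009 + 892·250
1 = 892·2259 − 1003·2009
1 = −1003·81074 + 35997·2259
1 = 35997·245481 − 108994·81074
1 = −108994·1553960 + 689961·245481
So 245481·689961 ≡ 1 (mod 1553960).

689961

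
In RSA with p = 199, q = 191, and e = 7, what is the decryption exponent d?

16123

φ(n) = (p−1)(q−1) = 198·190 = 37620.
Need d with 7·d ≡ 1 (mod 37620). Apply the extended Euclidean algorithm:
37620 = 5374*7 + 2
7 = 3*2 + 1
2 = 2*1 + 0
Back-substitute:
1 = 7 − 3·2
1 = −3·37620 + 16123·7
So 7·16123 ≡ 1 (mod 37620), hence d = 16123.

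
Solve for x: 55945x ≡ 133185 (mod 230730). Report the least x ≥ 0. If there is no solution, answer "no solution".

44841

First find gcd(55945, 230730):
230730 = 4·55945 + 6950
55945 = 8·6950 + 345
6950 = 20·345 + 50
345 = 6·50 + 45
50 = 1·45 + 5
45 = 9·5 + 0
gcd = 5 and 5 | 133185, so solutions exist. Divide through by 5: 11189x ≡ 26637 (mod 46146).
Now find 11189⁻¹ mod 46146:
46146 = 4×11189 + 1390
11189 = 8×1390 + 69
1390 = 20×69 + 10
69 = 6×10 + 9
10 = 1×9 + 1
9 = 9×1 + 0
Back-substitute:
1 = 10 − 9
1 = −69 + 7·10
1 = 7·1390 − 141·69
1 = −141·11189 + 1135·1390
1 = 1135·46146 − 4681·11189
So 11189·(-4681) ≡ 1 (mod 46146), i.e. 11189⁻¹ ≡ 41465.
Then x ≡ 41465·26637 ≡ 44841 (mod 46146); the smallest non-negative solution is x = 44841.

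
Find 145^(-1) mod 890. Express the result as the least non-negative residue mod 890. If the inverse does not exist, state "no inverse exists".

Euclidean algorithm on 890, 145:
890 = 6*145 + 20
145 = 7*20 + 5
20 = 4*5 + 0
The gcd is 5, not 1, hence no inverse exists.

no inverse exists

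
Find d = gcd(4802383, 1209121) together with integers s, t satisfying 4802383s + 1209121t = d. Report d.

1

Repeated division:
4802383 = 3×1209121 + 1175020
1209121 = 1×1175020 + 34101
1175020 = 34×34101 + 15586
34101 = 2×15586 + 2929
15586 = 5×2929 + 941
2929 = 3×941 + 106
941 = 8×106 + 93
106 = 1×93 + 13
93 = 7×13 + 2
13 = 6×2 + 1
2 = 2×1 + 0
gcd(4802383, 1209121) = 1.
Back-substituting:
1 = 13 − 6·2
1 = −6·93 + 43·13
1 = 43·106 − 49·93
1 = −49·941 + 435·106
1 = 435·2929 − 1354·941
1 = −1354·15586 + 7205·2929
1 = 7205·34101 − 15764·15586
1 = −15764·1175020 + 543181·34101
1 = 543181·1209121 − 558945·1175020
1 = −558945·4802383 + 2220016·1209121
So 1 = (-558945)·4802383 + (2220016)·1209121.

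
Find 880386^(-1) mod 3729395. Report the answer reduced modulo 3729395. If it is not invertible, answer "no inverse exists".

2061286

Run Euclid on (3729395, 880386):
3729395 = 4×880386 + 207851
880386 = 4×207851 + 48982
207851 = 4×48982 + 11923
48982 = 4×11923 + 1290
11923 = 9×1290 + 313
1290 = 4×313 + 38
313 = 8×38 + 9
38 = 4×9 + 2
9 = 4×2 + 1
2 = 2×1 + 0
gcd = 1, so the inverse exists. Back-substitute:
1 = 9 − 4·2
1 = −4·38 + 17·9
1 = 17·313 − 140·38
1 = −140·1290 + 577·313
1 = 577·11923 − 5333·1290
1 = −5333·48982 + 21909·11923
1 = 21909·207851 − 92969·48982
1 = −92969·880386 + 393785·207851
1 = 393785·3729395 − 1668109·880386
Thus 880386·(-1668109) ≡ 1 (mod 3729395); reducing, -1668109 mod 3729395 = 2061286.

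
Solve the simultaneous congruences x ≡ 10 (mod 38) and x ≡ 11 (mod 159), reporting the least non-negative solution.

4304

Write x = 10 + 38·k. Then 38·k ≡ 11 − 10 ≡ 1 (mod 159).
Need 38⁻¹ mod 159. Extended Euclid on (159, 38):
159 = 4*38 + 7
38 = 5*7 + 3
7 = 2*3 + 1
3 = 3*1 + 0
Back-substitute:
1 = 7 − 2·3
1 = −2·38 + 11·7
1 = 11·159 − 46·38
38⁻¹ ≡ 113 (mod 159), so k ≡ 113·1 ≡ 113 (mod 159).
x = 10 + 38·113 = 4304.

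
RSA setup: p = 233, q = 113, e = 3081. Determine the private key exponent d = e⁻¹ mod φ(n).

953

φ(n) = (p−1)(q−1) = 232·112 = 25984.
Need d with 3081·d ≡ 1 (mod 25984). Apply the extended Euclidean algorithm:
25984 = 8*3081 + 1336
3081 = 2*1336 + 409
1336 = 3*409 + 109
409 = 3*109 + 82
109 = 1*82 + 27
82 = 3*27 + 1
27 = 27*1 + 0
Back-substitute:
1 = 82 − 3·27
1 = −3·109 + 4·82
1 = 4·409 − 15·109
1 = −15·1336 + 49·409
1 = 49·3081 − 113·1336
1 = −113·25984 + 953·3081
So 3081·953 ≡ 1 (mod 25984), hence d = 953.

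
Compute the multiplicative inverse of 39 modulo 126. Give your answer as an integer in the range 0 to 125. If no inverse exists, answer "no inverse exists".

no inverse exists

Euclidean algorithm on 126, 39:
126 = 3×39 + 9
39 = 4×9 + 3
9 = 3×3 + 0
gcd(39, 126) = 3 ≠ 1, so 39 has no multiplicative inverse modulo 126.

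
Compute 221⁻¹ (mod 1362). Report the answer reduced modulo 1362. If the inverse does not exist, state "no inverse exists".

1097

Run Euclid on (1362, 221):
1362 = 6*221 + 36
221 = 6*36 + 5
36 = 7*5 + 1
5 = 5*1 + 0
The gcd is 1. Working backward:
1 = 36 − 7·5
1 = −7·221 + 43·36
1 = 43·1362 − 265·221
So 221·(-265) ≡ 1 (mod 1362), and -265 ≡ 1097 (mod 1362).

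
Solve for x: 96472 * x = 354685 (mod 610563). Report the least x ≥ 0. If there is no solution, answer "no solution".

First find gcd(96472, 610563):
610563 = 6*96472 + 31731
96472 = 3*31731 + 1279
31731 = 24*1279 + 1035
1279 = 1*1035 + 244
1035 = 4*244 + 59
244 = 4*59 + 8
59 = 7*8 + 3
8 = 2*3 + 2
3 = 1*2 + 1
2 = 2*1 + 0
gcd = 1, so a unique solution mod 610563 exists.
Back-substitute for the Bézout coefficients:
1 = 3 − 2
1 = −8 + 3·3
1 = 3·59 − 22·8
1 = −22·244 + 91·59
1 = 91·1035 − 386·244
1 = −386·1279 + 477·1035
1 = 477·31731 − 11834·1279
1 = −11834·96472 + 35979·31731
1 = 35979·610563 − 227708·96472
So 96472·(-227708) ≡ 1 (mod 610563), giving 96472⁻¹ ≡ 382855.
x ≡ 96472⁻¹·354685 ≡ 382855·354685 ≡ 51097 (mod 610563).

51097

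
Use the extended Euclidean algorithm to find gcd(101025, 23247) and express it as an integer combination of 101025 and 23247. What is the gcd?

9

Apply Euclid's algorithm to 101025 and 23247:
101025 = 4·23247 + 8037
23247 = 2·8037 + 7173
8037 = 1·7173 + 864
7173 = 8·864 + 261
864 = 3·261 + 81
261 = 3·81 + 18
81 = 4·18 + 9
18 = 2·9 + 0
gcd(101025, 23247) = 9.
Working backward:
9 = 81 − 4·18
9 = −4·261 + 13·81
9 = 13·864 − 43·261
9 = −43·7173 + 357·864
9 = 357·8037 − 400·7173
9 = −400·23247 + 1157·8037
9 = 1157·101025 − 5028·23247
So 9 = (1157)·101025 + (-5028)·23247.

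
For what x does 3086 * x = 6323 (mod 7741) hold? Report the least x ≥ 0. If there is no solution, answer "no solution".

First find gcd(3086, 7741):
7741 = 2*3086 + 1569
3086 = 1*1569 + 1517
1569 = 1*1517 + 52
1517 = 29*52 + 9
52 = 5*9 + 7
9 = 1*7 + 2
7 = 3*2 + 1
2 = 2*1 + 0
gcd = 1, so a unique solution mod 7741 exists.
Back-substitute for the Bézout coefficients:
1 = 7 − 3·2
1 = −3·9 + 4·7
1 = 4·52 − 23·9
1 = −23·1517 + 671·52
1 = 671·1569 − 694·1517
1 = −694·3086 + 1365·1569
1 = 1365·7741 − 3424·3086
So 3086·(-3424) ≡ 1 (mod 7741), giving 3086⁻¹ ≡ 4317.
x ≡ 3086⁻¹·6323 ≡ 4317·6323 ≡ 1625 (mod 7741).

1625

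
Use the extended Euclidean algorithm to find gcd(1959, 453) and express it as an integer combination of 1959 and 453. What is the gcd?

Euclidean algorithm:
1959 = 4·453 + 147
453 = 3·147 + 12
147 = 12·12 + 3
12 = 4·3 + 0
gcd(1959, 453) = 3.
Back-substituting:
3 = 147 − 12·12
3 = −12·453 + 37·147
3 = 37·1959 − 160·453
So 3 = (37)·1959 + (-160)·453.

3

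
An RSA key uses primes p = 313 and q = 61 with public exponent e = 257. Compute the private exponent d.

11873

φ(n) = (p−1)(q−1) = 312·60 = 18720.
Need d with 257·d ≡ 1 (mod 18720). Apply the extended Euclidean algorithm:
18720 = 72·257 + 216
257 = 1·216 + 41
216 = 5·41 + 11
41 = 3·11 + 8
11 = 1·8 + 3
8 = 2·3 + 2
3 = 1·2 + 1
2 = 2·1 + 0
Back-substitute:
1 = 3 − 2
1 = −8 + 3·3
1 = 3·11 − 4·8
1 = −4·41 + 15·11
1 = 15·216 − 79·41
1 = −79·257 + 94·216
1 = 94·18720 − 6847·257
So 257·(-6847) ≡ 1 (mod 18720), hence d ≡ -6847 ≡ 11873 (mod 18720).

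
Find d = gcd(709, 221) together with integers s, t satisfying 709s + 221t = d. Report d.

1

Apply Euclid's algorithm to 709 and 221:
709 = 3·221 + 46
221 = 4·46 + 37
46 = 1·37 + 9
37 = 4·9 + 1
9 = 9·1 + 0
gcd(709, 221) = 1.
Working backward:
1 = 37 − 4·9
1 = −4·46 + 5·37
1 = 5·221 − 24·46
1 = −24·709 + 77·221
So 1 = (-24)·709 + (77)·221.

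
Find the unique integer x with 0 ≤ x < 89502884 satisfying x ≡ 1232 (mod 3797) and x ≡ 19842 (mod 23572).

81036806

Write x = 1232 + 3797·k. Then 3797·k ≡ 19842 − 1232 ≡ 18610 (mod 23572).
Need 3797⁻¹ mod 23572. Extended Euclid on (23572, 3797):
23572 = 6×3797 + 790
3797 = 4×790 + 637
790 = 1×637 + 153
637 = 4×153 + 25
153 = 6×25 + 3
25 = 8×3 + 1
3 = 3×1 + 0
Back-substitute:
1 = 25 − 8·3
1 = −8·153 + 49·25
1 = 49·637 − 204·153
1 = −204·790 + 253·637
1 = 253·3797 − 1216·790
1 = −1216·23572 + 7549·3797
3797⁻¹ ≡ 7549 (mod 23572), so k ≡ 7549·18610 ≡ 21342 (mod 23572).
x = 1232 + 3797·21342 = 81036806.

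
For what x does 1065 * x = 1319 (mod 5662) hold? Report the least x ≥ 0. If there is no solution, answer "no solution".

First find gcd(1065, 5662):
5662 = 5*1065 + 337
1065 = 3*337 + 54
337 = 6*54 + 13
54 = 4*13 + 2
13 = 6*2 + 1
2 = 2*1 + 0
gcd = 1, so a unique solution mod 5662 exists.
Back-substitute for the Bézout coefficients:
1 = 13 − 6·2
1 = −6·54 + 25·13
1 = 25·337 − 156·54
1 = −156·1065 + 493·337
1 = 493·5662 − 2621·1065
So 1065·(-2621) ≡ 1 (mod 5662), giving 1065⁻¹ ≡ 3041.
x ≡ 1065⁻¹·1319 ≡ 3041·1319 ≡ 2383 (mod 5662).

2383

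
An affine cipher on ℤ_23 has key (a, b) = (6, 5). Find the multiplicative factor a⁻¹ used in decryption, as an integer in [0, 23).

Run Euclid on (23, 6):
23 = 3*6 + 5
6 = 1*5 + 1
5 = 5*1 + 0
The gcd is 1. Working backward:
1 = 6 − 5
1 = −23 + 4·6
So 6·4 ≡ 1 (mod 23).

4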